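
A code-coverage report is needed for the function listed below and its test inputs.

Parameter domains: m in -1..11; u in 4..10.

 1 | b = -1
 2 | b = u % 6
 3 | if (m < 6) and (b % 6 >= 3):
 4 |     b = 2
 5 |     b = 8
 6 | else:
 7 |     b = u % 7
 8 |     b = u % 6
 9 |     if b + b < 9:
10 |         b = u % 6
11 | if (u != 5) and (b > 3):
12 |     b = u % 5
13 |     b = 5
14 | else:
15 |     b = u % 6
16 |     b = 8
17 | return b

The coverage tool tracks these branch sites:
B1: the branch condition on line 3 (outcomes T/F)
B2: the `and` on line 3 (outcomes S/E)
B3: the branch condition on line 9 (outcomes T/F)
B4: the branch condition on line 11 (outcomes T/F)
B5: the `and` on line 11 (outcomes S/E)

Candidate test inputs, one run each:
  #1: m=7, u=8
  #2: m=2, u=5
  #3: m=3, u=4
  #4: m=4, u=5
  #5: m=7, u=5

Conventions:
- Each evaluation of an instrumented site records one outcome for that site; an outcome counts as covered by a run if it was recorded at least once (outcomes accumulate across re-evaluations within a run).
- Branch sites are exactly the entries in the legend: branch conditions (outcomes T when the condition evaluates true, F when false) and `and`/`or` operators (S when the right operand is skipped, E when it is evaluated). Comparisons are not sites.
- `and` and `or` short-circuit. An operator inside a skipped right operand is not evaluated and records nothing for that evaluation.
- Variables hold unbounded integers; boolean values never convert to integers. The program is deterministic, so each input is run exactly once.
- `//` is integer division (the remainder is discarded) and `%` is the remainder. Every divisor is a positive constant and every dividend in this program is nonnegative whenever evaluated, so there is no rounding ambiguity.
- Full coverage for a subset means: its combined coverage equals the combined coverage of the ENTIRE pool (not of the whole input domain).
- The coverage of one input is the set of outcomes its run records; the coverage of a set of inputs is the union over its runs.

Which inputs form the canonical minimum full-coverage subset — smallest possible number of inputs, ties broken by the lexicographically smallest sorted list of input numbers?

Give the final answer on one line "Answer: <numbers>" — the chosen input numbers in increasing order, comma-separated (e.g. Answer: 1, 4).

input #1 (m=7, u=8): covers B1=F, B2=S, B3=T, B4=F, B5=E
input #2 (m=2, u=5): covers B1=T, B2=E, B4=F, B5=S
input #3 (m=3, u=4): covers B1=T, B2=E, B4=T, B5=E
input #4 (m=4, u=5): covers B1=T, B2=E, B4=F, B5=S
input #5 (m=7, u=5): covers B1=F, B2=S, B3=F, B4=F, B5=S
the full pool covers 10 outcomes: B1=T, B1=F, B2=S, B2=E, B3=T, B3=F, B4=T, B4=F, B5=S, B5=E
every size-1 subset falls short of the 10 outcomes (best: 5/10)
every size-2 subset falls short of the 10 outcomes (best: 9/10)
at size 3, {1, 3, 5} reaches all 10 outcomes; every lexicographically earlier size-3 subset fails

Answer: 1, 3, 5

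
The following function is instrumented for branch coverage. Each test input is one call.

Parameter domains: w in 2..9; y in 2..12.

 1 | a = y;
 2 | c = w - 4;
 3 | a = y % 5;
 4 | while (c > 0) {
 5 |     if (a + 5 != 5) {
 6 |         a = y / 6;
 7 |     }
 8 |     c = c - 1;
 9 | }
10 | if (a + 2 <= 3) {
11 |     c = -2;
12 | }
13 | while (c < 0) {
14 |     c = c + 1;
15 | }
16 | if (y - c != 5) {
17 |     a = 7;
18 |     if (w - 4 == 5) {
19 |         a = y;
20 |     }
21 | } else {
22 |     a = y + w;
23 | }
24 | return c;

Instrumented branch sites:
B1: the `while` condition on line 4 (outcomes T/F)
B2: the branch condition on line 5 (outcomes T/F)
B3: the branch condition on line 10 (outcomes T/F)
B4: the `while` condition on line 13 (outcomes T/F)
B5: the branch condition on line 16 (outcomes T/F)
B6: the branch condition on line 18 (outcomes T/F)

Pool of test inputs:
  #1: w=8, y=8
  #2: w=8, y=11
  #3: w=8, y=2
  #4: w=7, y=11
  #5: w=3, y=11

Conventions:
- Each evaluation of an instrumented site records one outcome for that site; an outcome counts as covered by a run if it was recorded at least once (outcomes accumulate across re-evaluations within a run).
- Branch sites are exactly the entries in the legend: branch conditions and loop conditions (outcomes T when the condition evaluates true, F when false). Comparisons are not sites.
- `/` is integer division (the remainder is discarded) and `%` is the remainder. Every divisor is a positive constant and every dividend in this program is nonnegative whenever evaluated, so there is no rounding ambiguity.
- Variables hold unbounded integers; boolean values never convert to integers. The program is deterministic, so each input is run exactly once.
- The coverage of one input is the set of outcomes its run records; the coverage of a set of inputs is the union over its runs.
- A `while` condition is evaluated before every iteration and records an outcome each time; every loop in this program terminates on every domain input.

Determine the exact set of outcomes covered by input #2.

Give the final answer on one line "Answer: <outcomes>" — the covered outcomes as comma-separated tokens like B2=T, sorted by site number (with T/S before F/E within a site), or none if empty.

Running input #2 (w=8, y=11), event by event:
  B1->T, B2->T, B1->T, B2->T, B1->T, B2->T, B1->T, B2->T, B1->F, B3->T
  B4->T, B4->T, B4->F, B5->T, B6->F
collecting distinct outcomes: B1=T, B1=F, B2=T, B3=T, B4=T, B4=F, B5=T, B6=F

Answer: B1=T, B1=F, B2=T, B3=T, B4=T, B4=F, B5=T, B6=F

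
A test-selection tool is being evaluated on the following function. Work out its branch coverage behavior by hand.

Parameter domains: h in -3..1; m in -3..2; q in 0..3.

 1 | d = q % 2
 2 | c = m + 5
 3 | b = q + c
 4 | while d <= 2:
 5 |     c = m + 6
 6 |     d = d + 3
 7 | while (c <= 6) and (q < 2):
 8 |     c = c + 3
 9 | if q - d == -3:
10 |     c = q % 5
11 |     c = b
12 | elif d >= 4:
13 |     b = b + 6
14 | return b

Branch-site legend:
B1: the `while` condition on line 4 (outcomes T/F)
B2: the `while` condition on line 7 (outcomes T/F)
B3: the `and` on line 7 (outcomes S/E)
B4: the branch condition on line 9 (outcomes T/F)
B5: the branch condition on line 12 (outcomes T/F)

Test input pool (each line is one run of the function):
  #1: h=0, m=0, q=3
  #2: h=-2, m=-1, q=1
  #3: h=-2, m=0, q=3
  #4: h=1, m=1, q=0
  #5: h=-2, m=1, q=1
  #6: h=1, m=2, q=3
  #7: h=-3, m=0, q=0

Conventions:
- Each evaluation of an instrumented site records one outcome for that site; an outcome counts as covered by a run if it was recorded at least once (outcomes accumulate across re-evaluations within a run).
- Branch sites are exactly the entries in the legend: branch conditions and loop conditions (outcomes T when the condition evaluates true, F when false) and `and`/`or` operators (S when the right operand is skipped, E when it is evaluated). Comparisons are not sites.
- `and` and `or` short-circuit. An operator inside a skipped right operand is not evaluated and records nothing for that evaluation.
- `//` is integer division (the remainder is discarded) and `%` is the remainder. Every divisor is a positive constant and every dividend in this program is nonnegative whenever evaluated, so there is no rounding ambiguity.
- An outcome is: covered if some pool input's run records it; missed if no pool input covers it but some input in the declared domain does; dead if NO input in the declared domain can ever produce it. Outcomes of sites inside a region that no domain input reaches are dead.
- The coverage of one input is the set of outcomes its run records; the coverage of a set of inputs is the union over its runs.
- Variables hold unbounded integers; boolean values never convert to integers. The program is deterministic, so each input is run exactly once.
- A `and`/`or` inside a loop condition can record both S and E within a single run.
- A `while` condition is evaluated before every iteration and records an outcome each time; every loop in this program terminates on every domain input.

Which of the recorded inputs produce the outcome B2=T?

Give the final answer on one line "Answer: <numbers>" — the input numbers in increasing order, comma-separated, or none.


input #1 (h=0, m=0, q=3): does not record B2=T
input #2 (h=-2, m=-1, q=1): records B2=T
input #3 (h=-2, m=0, q=3): does not record B2=T
input #4 (h=1, m=1, q=0): does not record B2=T
input #5 (h=-2, m=1, q=1): does not record B2=T
input #6 (h=1, m=2, q=3): does not record B2=T
input #7 (h=-3, m=0, q=0): records B2=T
Answer: 2, 7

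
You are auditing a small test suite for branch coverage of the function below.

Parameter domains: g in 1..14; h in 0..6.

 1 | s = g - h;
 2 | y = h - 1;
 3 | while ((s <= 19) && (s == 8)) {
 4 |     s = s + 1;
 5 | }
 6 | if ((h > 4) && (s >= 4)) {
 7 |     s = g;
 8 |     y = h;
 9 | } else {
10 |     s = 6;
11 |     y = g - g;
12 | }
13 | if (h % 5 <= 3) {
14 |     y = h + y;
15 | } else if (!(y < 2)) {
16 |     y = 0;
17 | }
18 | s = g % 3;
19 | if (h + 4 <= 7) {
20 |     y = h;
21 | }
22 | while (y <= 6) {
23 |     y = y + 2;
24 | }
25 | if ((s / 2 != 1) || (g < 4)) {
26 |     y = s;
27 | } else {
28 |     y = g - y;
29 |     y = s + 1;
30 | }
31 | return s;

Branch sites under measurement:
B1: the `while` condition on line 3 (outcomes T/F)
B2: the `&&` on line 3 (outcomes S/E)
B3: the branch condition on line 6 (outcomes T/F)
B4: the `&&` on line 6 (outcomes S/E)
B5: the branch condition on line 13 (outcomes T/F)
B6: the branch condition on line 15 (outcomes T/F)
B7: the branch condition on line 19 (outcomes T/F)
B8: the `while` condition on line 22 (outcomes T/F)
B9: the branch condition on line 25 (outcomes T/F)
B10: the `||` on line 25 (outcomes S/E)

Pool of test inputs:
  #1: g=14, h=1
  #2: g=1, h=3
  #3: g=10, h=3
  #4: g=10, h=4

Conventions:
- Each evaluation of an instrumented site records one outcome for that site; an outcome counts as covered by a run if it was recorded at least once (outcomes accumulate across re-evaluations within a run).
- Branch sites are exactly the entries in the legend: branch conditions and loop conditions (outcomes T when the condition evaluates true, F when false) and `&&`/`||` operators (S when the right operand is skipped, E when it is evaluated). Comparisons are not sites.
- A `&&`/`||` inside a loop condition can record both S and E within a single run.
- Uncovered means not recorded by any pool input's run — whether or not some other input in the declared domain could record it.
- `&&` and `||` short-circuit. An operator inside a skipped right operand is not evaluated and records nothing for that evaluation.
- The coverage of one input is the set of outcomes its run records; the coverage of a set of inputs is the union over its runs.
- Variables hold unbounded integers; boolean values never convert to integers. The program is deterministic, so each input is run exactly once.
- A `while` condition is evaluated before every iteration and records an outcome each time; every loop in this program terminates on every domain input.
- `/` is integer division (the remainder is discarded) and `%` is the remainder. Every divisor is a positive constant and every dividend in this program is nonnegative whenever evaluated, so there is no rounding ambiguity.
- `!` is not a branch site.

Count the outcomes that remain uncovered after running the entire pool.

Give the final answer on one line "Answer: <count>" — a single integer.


input #1 (g=14, h=1): events B2->E, B1->F, B4->S, B3->F, B5->T, B7->T, B8->T, B8->T, B8->T, B8->F, B10->E, B9->F; covers B1=F, B2=E, B3=F, B4=S, B5=T, B7=T, B8=T, B8=F, B9=F, B10=E
input #2 (g=1, h=3): events B2->E, B1->F, B4->S, B3->F, B5->T, B7->T, B8->T, B8->T, B8->F, B10->S, B9->T; covers B1=F, B2=E, B3=F, B4=S, B5=T, B7=T, B8=T, B8=F, B9=T, B10=S
input #3 (g=10, h=3): events B2->E, B1->F, B4->S, B3->F, B5->T, B7->T, B8->T, B8->T, B8->F, B10->S, B9->T; covers B1=F, B2=E, B3=F, B4=S, B5=T, B7=T, B8=T, B8=F, B9=T, B10=S
input #4 (g=10, h=4): events B2->E, B1->F, B4->S, B3->F, B5->F, B6->F, B7->F, B8->T, B8->T, B8->T, B8->T, B8->F, B10->S, B9->T; covers B1=F, B2=E, B3=F, B4=S, B5=F, B6=F, B7=F, B8=T, B8=F, B9=T, B10=S
union over the pool: B1=F, B2=E, B3=F, B4=S, B5=T, B5=F, B6=F, B7=T, B7=F, B8=T, B8=F, B9=T, B9=F, B10=S, B10=E
uncovered (5 of 20): B1=T, B2=S, B3=T, B4=E, B6=T
Answer: 5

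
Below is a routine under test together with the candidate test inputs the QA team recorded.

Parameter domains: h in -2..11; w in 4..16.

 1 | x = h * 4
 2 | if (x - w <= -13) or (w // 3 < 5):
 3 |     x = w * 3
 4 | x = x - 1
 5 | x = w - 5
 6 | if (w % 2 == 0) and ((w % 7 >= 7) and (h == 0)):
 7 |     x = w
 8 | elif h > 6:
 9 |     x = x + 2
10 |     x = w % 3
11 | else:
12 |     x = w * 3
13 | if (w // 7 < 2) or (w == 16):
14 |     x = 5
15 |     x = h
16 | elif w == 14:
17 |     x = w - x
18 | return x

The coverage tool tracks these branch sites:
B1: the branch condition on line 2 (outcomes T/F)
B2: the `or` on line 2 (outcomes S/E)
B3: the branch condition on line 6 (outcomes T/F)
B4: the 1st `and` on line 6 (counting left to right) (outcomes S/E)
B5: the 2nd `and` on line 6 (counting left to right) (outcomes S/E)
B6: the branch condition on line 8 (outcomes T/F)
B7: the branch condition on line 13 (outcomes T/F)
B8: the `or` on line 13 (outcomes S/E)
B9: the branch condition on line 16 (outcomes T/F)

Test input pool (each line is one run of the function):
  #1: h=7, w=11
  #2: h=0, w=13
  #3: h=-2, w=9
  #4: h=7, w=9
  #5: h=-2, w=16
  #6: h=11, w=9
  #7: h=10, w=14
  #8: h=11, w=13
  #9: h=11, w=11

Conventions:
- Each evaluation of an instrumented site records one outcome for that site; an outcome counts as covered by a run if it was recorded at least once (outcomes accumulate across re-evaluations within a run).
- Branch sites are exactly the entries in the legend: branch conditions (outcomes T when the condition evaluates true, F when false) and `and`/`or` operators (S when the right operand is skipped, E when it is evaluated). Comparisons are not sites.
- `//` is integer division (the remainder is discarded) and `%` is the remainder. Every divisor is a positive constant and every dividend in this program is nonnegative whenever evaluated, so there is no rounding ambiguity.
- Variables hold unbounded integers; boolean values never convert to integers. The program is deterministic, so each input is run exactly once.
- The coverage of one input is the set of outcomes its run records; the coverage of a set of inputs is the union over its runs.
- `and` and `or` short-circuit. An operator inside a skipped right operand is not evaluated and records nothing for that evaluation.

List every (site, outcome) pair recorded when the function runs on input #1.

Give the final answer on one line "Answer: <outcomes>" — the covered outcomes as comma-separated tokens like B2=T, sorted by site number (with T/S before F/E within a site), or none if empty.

Event log for input #1 (h=7, w=11):
  B2->E, B1->T, B4->S, B3->F, B6->T, B8->S, B7->T
distinct outcomes covered: B1=T, B2=E, B3=F, B4=S, B6=T, B7=T, B8=S

Answer: B1=T, B2=E, B3=F, B4=S, B6=T, B7=T, B8=S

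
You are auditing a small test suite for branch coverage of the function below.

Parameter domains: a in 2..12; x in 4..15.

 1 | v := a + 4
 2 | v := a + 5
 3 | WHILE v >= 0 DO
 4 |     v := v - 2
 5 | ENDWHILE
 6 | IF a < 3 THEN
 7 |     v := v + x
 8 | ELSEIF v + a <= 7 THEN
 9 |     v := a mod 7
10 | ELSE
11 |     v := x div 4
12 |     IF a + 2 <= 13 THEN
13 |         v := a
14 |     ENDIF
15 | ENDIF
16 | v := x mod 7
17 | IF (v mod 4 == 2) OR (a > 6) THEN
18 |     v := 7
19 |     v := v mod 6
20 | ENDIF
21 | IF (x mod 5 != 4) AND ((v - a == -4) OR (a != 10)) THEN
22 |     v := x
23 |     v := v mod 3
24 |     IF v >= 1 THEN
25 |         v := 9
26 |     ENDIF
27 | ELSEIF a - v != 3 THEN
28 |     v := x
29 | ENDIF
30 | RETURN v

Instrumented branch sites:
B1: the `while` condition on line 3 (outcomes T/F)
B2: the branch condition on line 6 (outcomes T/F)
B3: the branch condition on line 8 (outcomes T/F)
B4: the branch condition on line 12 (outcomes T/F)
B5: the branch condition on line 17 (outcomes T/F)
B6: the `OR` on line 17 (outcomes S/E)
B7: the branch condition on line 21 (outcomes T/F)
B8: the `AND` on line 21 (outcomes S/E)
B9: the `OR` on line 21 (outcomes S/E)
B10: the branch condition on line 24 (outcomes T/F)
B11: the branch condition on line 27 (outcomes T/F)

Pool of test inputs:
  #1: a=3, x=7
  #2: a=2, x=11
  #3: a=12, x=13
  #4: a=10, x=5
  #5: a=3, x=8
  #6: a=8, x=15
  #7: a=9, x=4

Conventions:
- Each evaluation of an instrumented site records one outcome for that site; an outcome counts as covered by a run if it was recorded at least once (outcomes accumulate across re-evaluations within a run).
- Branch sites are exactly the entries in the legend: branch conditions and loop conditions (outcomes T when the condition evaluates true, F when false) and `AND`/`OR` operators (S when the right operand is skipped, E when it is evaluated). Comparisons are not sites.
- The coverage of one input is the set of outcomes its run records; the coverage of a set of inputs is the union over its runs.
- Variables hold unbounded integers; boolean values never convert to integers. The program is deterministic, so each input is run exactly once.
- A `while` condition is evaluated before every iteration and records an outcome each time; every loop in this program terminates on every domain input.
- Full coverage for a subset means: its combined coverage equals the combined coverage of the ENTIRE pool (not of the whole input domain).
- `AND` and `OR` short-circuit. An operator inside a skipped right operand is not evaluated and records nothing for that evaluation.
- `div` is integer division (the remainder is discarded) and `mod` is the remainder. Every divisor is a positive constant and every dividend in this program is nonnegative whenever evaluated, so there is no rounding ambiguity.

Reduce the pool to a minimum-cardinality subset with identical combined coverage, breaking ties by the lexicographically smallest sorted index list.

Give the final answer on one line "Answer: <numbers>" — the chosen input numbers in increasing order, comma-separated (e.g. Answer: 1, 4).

input #1 (a=3, x=7): events B1->T, B1->T, B1->T, B1->T, B1->T, B1->F, B2->F, B3->T, B6->E, B5->F, B8->E, B9->E, B7->T, B10->T; covers B1=T, B1=F, B2=F, B3=T, B5=F, B6=E, B7=T, B8=E, B9=E, B10=T
input #2 (a=2, x=11): events B1->T, B1->T, B1->T, B1->T, B1->F, B2->T, B6->E, B5->F, B8->E, B9->E, B7->T, B10->T; covers B1=T, B1=F, B2=T, B5=F, B6=E, B7=T, B8=E, B9=E, B10=T
input #3 (a=12, x=13): events B1->T, B1->T, B1->T, B1->T, B1->T, B1->T, B1->T, B1->T, B1->T, B1->F, B2->F, B3->F, B4->F, B6->S, ...; covers B1=T, B1=F, B2=F, B3=F, B4=F, B5=T, B6=S, B7=T, B8=E, B9=E, B10=T
input #4 (a=10, x=5): events B1->T, B1->T, B1->T, B1->T, B1->T, B1->T, B1->T, B1->T, B1->F, B2->F, B3->F, B4->T, B6->E, B5->T, ...; covers B1=T, B1=F, B2=F, B3=F, B4=T, B5=T, B6=E, B7=F, B8=E, B9=E, B11=T
input #5 (a=3, x=8): events B1->T, B1->T, B1->T, B1->T, B1->T, B1->F, B2->F, B3->T, B6->E, B5->F, B8->E, B9->E, B7->T, B10->T; covers B1=T, B1=F, B2=F, B3=T, B5=F, B6=E, B7=T, B8=E, B9=E, B10=T
input #6 (a=8, x=15): events B1->T, B1->T, B1->T, B1->T, B1->T, B1->T, B1->T, B1->F, B2->F, B3->T, B6->E, B5->T, B8->E, B9->E, ...; covers B1=T, B1=F, B2=F, B3=T, B5=T, B6=E, B7=T, B8=E, B9=E, B10=F
input #7 (a=9, x=4): events B1->T, B1->T, B1->T, B1->T, B1->T, B1->T, B1->T, B1->T, B1->F, B2->F, B3->T, B6->E, B5->T, B8->S, ...; covers B1=T, B1=F, B2=F, B3=T, B5=T, B6=E, B7=F, B8=S, B11=T
together the pool reaches 20 outcomes: B1=T, B1=F, B2=T, B2=F, B3=T, B3=F, B4=T, B4=F, B5=T, B5=F, B6=S, B6=E, B7=T, B7=F, B8=S, B8=E, B9=E, B10=T, B10=F, B11=T
checked all size-1 subsets: none covers 20 outcomes (max 11/20)
checked all size-2 subsets: none covers 20 outcomes (max 16/20)
checked all size-3 subsets: none covers 20 outcomes (max 18/20)
checked all size-4 subsets: none covers 20 outcomes (max 19/20)
inputs {2, 3, 4, 6, 7} (size 5) cover everything; no size-5 subset with a lexicographically smaller index list covers all 20

Answer: 2, 3, 4, 6, 7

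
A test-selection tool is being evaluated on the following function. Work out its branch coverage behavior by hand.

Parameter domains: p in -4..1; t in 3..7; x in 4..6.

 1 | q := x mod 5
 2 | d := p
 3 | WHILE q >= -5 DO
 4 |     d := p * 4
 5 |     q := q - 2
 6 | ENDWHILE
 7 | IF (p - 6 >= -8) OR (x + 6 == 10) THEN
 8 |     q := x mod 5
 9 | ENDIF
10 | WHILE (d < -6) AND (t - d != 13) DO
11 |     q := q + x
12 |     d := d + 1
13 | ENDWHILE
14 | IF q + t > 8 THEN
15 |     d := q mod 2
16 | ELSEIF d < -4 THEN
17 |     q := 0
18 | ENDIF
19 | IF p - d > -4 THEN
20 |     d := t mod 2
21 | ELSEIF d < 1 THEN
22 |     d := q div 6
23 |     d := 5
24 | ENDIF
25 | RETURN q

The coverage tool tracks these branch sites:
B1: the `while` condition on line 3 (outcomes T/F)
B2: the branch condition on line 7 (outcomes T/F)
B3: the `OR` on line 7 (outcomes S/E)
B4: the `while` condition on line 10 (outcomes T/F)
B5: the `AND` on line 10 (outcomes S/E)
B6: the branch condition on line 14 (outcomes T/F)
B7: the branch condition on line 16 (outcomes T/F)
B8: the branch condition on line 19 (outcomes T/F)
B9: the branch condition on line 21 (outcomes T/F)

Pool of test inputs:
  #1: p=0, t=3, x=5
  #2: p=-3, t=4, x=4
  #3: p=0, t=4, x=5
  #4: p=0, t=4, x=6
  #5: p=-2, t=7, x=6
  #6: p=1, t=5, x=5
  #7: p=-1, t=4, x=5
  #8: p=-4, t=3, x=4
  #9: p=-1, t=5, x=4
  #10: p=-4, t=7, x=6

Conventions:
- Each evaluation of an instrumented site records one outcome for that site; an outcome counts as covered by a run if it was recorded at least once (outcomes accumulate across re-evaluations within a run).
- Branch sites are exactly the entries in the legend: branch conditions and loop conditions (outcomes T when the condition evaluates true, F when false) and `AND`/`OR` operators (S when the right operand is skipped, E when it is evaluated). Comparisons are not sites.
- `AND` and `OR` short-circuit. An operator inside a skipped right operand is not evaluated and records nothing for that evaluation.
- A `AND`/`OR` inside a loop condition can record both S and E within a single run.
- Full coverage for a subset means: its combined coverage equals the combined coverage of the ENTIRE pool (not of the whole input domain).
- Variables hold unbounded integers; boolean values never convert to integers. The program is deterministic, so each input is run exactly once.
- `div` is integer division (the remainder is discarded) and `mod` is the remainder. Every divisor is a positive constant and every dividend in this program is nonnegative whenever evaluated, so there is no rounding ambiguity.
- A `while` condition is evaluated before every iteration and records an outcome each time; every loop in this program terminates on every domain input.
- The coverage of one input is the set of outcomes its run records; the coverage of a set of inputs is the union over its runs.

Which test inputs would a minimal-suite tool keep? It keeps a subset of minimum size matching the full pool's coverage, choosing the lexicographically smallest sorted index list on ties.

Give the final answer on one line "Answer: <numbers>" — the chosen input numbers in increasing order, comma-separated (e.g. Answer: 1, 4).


input #1 (p=0, t=3, x=5): covers B1=T, B1=F, B2=T, B3=S, B4=F, B5=S, B6=F, B7=F, B8=T
input #2 (p=-3, t=4, x=4): covers B1=T, B1=F, B2=T, B3=E, B4=T, B4=F, B5=E, B6=T, B8=T
input #3 (p=0, t=4, x=5): covers B1=T, B1=F, B2=T, B3=S, B4=F, B5=S, B6=F, B7=F, B8=T
input #4 (p=0, t=4, x=6): covers B1=T, B1=F, B2=T, B3=S, B4=F, B5=S, B6=F, B7=F, B8=T
input #5 (p=-2, t=7, x=6): covers B1=T, B1=F, B2=T, B3=S, B4=T, B4=F, B5=S, B5=E, B6=T, B8=T
input #6 (p=1, t=5, x=5): covers B1=T, B1=F, B2=T, B3=S, B4=F, B5=S, B6=F, B7=F, B8=T
input #7 (p=-1, t=4, x=5): covers B1=T, B1=F, B2=T, B3=S, B4=F, B5=S, B6=F, B7=F, B8=T
input #8 (p=-4, t=3, x=4): covers B1=T, B1=F, B2=T, B3=E, B4=T, B4=F, B5=E, B6=T, B8=F, B9=T
input #9 (p=-1, t=5, x=4): covers B1=T, B1=F, B2=T, B3=S, B4=F, B5=S, B6=T, B8=T
input #10 (p=-4, t=7, x=6): covers B1=T, B1=F, B2=F, B3=E, B4=T, B4=F, B5=S, B5=E, B6=T, B8=F, B9=F
together the pool reaches 17 outcomes: B1=T, B1=F, B2=T, B2=F, B3=S, B3=E, B4=T, B4=F, B5=S, B5=E, B6=T, B6=F, B7=F, B8=T, B8=F, B9=T, B9=F
no size-1 subset reaches all 17 outcomes (best union: 11/17)
no size-2 subset reaches all 17 outcomes (best union: 16/17)
at size 3, {1, 8, 10} reaches all 17 outcomes; every lexicographically earlier size-3 subset fails
Answer: 1, 8, 10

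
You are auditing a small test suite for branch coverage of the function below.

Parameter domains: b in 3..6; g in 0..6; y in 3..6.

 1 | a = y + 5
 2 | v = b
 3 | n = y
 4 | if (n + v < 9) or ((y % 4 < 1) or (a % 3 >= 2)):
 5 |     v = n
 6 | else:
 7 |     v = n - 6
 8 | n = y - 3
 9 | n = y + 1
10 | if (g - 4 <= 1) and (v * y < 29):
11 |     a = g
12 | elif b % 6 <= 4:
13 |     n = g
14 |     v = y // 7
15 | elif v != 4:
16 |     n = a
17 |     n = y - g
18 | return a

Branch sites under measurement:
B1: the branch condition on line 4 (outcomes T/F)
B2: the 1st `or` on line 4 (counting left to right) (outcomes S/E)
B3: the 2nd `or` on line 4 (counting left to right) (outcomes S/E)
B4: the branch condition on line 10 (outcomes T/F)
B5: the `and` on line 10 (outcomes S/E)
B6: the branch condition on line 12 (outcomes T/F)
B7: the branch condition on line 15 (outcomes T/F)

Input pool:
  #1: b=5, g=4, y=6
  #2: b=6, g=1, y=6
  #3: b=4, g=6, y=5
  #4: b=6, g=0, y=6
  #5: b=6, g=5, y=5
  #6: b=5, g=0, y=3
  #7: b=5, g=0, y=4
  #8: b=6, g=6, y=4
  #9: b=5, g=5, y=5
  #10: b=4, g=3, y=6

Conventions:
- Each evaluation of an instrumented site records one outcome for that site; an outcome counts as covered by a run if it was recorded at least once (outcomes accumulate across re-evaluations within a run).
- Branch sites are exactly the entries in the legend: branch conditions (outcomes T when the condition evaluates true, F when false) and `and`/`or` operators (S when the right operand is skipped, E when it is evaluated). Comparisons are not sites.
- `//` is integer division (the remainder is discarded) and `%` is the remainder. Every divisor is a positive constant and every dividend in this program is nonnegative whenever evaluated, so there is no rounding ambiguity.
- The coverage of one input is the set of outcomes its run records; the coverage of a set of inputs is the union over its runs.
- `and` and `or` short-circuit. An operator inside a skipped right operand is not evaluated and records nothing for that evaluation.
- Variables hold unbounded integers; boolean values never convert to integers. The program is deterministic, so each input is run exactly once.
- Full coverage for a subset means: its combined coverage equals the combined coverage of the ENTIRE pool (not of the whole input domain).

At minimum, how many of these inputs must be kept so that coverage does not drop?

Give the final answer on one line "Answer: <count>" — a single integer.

input #1 (b=5, g=4, y=6): events B2->E, B3->E, B1->T, B5->E, B4->F, B6->F, B7->T; covers B1=T, B2=E, B3=E, B4=F, B5=E, B6=F, B7=T
input #2 (b=6, g=1, y=6): events B2->E, B3->E, B1->T, B5->E, B4->F, B6->T; covers B1=T, B2=E, B3=E, B4=F, B5=E, B6=T
input #3 (b=4, g=6, y=5): events B2->E, B3->E, B1->F, B5->S, B4->F, B6->T; covers B1=F, B2=E, B3=E, B4=F, B5=S, B6=T
input #4 (b=6, g=0, y=6): events B2->E, B3->E, B1->T, B5->E, B4->F, B6->T; covers B1=T, B2=E, B3=E, B4=F, B5=E, B6=T
input #5 (b=6, g=5, y=5): events B2->E, B3->E, B1->F, B5->E, B4->T; covers B1=F, B2=E, B3=E, B4=T, B5=E
input #6 (b=5, g=0, y=3): events B2->S, B1->T, B5->E, B4->T; covers B1=T, B2=S, B4=T, B5=E
input #7 (b=5, g=0, y=4): events B2->E, B3->S, B1->T, B5->E, B4->T; covers B1=T, B2=E, B3=S, B4=T, B5=E
input #8 (b=6, g=6, y=4): events B2->E, B3->S, B1->T, B5->S, B4->F, B6->T; covers B1=T, B2=E, B3=S, B4=F, B5=S, B6=T
input #9 (b=5, g=5, y=5): events B2->E, B3->E, B1->F, B5->E, B4->T; covers B1=F, B2=E, B3=E, B4=T, B5=E
input #10 (b=4, g=3, y=6): events B2->E, B3->E, B1->T, B5->E, B4->F, B6->T; covers B1=T, B2=E, B3=E, B4=F, B5=E, B6=T
pool-wide coverage (13 outcomes): B1=T, B1=F, B2=S, B2=E, B3=S, B3=E, B4=T, B4=F, B5=S, B5=E, B6=T, B6=F, B7=T
every size-1 subset falls short of the 13 outcomes (best: 7/13)
every size-2 subset falls short of the 13 outcomes (best: 10/13)
every size-3 subset falls short of the 13 outcomes (best: 12/13)
at size 4, {1, 3, 6, 7} reaches all 13 outcomes; every lexicographically earlier size-4 subset fails

Answer: 4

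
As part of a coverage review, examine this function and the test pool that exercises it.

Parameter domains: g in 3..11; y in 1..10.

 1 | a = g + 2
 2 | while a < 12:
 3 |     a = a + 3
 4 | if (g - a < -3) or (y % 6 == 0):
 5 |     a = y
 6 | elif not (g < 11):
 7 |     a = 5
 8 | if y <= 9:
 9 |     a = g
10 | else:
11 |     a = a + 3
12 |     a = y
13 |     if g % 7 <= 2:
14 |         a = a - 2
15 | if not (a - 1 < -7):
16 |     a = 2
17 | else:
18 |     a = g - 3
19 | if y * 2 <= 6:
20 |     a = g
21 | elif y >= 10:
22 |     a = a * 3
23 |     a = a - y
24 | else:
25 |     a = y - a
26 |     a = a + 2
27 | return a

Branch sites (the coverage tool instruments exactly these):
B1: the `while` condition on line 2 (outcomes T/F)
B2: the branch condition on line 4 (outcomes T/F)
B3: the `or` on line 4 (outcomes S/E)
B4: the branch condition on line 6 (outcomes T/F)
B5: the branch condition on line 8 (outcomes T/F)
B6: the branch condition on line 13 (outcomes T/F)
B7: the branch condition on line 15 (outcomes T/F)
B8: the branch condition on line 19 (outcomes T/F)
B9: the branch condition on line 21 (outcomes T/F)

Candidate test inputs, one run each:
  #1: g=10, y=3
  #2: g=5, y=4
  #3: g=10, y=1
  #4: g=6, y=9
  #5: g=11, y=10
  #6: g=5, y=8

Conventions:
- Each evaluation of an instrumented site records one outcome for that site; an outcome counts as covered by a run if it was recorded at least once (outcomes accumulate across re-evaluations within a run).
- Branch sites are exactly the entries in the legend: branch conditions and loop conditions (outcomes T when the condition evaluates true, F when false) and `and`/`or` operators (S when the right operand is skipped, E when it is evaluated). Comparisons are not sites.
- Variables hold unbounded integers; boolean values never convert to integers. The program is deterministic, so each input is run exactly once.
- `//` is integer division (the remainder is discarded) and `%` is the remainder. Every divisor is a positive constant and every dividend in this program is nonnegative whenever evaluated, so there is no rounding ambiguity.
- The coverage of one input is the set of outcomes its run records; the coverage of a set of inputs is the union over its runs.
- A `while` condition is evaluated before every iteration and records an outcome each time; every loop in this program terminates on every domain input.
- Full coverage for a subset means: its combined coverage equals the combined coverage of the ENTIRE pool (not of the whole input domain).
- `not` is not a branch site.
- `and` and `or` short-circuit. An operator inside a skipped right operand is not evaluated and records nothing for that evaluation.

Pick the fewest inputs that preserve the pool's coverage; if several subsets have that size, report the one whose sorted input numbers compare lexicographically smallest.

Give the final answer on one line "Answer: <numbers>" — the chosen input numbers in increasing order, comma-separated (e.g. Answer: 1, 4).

input #1 (g=10, y=3): covers B1=F, B2=F, B3=E, B4=F, B5=T, B7=T, B8=T
input #2 (g=5, y=4): covers B1=T, B1=F, B2=T, B3=S, B5=T, B7=T, B8=F, B9=F
input #3 (g=10, y=1): covers B1=F, B2=F, B3=E, B4=F, B5=T, B7=T, B8=T
input #4 (g=6, y=9): covers B1=T, B1=F, B2=T, B3=S, B5=T, B7=T, B8=F, B9=F
input #5 (g=11, y=10): covers B1=F, B2=F, B3=E, B4=T, B5=F, B6=F, B7=T, B8=F, B9=T
input #6 (g=5, y=8): covers B1=T, B1=F, B2=T, B3=S, B5=T, B7=T, B8=F, B9=F
together the pool reaches 16 outcomes: B1=T, B1=F, B2=T, B2=F, B3=S, B3=E, B4=T, B4=F, B5=T, B5=F, B6=F, B7=T, B8=T, B8=F, B9=T, B9=F
every size-1 subset falls short of the 16 outcomes (best: 9/16)
every size-2 subset falls short of the 16 outcomes (best: 14/16)
at size 3, {1, 2, 5} reaches all 16 outcomes; every lexicographically earlier size-3 subset fails

Answer: 1, 2, 5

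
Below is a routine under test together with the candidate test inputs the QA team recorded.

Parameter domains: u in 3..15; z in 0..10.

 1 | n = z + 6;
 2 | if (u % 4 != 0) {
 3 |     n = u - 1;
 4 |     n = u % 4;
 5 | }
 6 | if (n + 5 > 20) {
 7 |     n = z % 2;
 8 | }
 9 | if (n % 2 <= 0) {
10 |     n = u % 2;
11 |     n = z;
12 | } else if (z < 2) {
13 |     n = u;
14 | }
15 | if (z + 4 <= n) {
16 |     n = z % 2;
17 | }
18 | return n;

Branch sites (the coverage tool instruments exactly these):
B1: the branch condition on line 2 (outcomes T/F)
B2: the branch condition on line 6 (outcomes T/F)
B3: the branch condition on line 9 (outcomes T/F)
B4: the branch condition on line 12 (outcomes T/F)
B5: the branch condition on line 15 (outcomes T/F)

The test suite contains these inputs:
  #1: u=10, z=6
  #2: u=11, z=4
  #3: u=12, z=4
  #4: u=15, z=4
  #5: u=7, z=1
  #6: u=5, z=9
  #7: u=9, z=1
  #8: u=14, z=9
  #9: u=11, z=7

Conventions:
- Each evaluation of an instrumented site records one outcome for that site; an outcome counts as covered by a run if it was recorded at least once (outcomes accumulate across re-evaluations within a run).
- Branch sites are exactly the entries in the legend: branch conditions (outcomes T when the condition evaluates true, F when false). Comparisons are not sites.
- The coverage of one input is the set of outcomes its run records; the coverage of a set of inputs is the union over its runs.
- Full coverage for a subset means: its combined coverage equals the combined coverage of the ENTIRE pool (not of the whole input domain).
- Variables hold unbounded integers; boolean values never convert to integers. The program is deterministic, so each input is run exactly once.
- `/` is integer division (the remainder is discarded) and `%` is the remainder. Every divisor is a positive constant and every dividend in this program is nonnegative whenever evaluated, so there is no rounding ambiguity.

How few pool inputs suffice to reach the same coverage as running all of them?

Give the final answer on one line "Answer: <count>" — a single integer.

#1 (u=10, z=6) -> B1->T, B2->F, B3->T, B5->F; covered: B1=T, B2=F, B3=T, B5=F
#2 (u=11, z=4) -> B1->T, B2->F, B3->F, B4->F, B5->F; covered: B1=T, B2=F, B3=F, B4=F, B5=F
#3 (u=12, z=4) -> B1->F, B2->F, B3->T, B5->F; covered: B1=F, B2=F, B3=T, B5=F
#4 (u=15, z=4) -> B1->T, B2->F, B3->F, B4->F, B5->F; covered: B1=T, B2=F, B3=F, B4=F, B5=F
#5 (u=7, z=1) -> B1->T, B2->F, B3->F, B4->T, B5->T; covered: B1=T, B2=F, B3=F, B4=T, B5=T
#6 (u=5, z=9) -> B1->T, B2->F, B3->F, B4->F, B5->F; covered: B1=T, B2=F, B3=F, B4=F, B5=F
#7 (u=9, z=1) -> B1->T, B2->F, B3->F, B4->T, B5->T; covered: B1=T, B2=F, B3=F, B4=T, B5=T
#8 (u=14, z=9) -> B1->T, B2->F, B3->T, B5->F; covered: B1=T, B2=F, B3=T, B5=F
#9 (u=11, z=7) -> B1->T, B2->F, B3->F, B4->F, B5->F; covered: B1=T, B2=F, B3=F, B4=F, B5=F
the full pool covers 9 outcomes: B1=T, B1=F, B2=F, B3=T, B3=F, B4=T, B4=F, B5=T, B5=F
size 1 is not enough: best union over all size-1 subsets is 5/9
size 2 is not enough: best union over all size-2 subsets is 8/9
size 3: inputs {2, 3, 5} cover all 9 outcomes, and no lexicographically smaller subset of this size does

Answer: 3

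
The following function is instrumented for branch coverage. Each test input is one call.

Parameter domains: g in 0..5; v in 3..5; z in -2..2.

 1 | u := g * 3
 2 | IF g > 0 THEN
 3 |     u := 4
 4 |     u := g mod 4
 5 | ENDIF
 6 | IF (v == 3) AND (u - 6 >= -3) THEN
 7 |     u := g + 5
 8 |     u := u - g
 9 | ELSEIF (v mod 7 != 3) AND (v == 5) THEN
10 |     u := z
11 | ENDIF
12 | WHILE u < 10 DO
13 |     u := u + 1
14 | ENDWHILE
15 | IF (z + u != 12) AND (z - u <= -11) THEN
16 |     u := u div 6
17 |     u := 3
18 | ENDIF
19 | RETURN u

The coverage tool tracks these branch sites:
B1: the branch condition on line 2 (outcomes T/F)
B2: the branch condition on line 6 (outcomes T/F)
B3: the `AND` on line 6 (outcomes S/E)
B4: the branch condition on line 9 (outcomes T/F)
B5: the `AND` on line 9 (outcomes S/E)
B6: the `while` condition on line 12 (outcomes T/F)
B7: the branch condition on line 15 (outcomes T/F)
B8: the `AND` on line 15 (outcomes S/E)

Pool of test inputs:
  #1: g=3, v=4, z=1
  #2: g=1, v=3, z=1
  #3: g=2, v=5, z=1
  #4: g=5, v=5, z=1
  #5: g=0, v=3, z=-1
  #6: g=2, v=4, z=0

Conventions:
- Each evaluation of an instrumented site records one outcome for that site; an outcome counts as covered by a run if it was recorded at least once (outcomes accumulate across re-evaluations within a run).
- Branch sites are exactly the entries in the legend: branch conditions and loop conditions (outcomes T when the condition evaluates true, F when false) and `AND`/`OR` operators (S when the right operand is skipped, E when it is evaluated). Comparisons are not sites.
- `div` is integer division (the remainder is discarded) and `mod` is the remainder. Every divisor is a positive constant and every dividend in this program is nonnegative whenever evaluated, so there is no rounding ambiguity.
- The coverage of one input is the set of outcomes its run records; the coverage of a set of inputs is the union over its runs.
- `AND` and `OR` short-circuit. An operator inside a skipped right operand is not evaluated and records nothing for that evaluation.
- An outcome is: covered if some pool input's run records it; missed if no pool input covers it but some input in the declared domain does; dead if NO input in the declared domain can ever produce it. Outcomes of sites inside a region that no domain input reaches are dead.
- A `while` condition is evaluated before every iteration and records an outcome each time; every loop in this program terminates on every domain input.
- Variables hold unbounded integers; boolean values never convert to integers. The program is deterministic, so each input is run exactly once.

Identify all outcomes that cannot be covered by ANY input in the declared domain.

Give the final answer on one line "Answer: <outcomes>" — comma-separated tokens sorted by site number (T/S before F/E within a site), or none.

running all 90 domain inputs and tallying outcomes:
  reachable outcomes have witnesses, e.g. B1=T (e.g. g=1, v=3, z=-2), B1=F (e.g. g=0, v=3, z=-2), B2=T (e.g. g=3, v=3, z=-2), B2=F (e.g. g=0, v=3, z=-2)

Answer: none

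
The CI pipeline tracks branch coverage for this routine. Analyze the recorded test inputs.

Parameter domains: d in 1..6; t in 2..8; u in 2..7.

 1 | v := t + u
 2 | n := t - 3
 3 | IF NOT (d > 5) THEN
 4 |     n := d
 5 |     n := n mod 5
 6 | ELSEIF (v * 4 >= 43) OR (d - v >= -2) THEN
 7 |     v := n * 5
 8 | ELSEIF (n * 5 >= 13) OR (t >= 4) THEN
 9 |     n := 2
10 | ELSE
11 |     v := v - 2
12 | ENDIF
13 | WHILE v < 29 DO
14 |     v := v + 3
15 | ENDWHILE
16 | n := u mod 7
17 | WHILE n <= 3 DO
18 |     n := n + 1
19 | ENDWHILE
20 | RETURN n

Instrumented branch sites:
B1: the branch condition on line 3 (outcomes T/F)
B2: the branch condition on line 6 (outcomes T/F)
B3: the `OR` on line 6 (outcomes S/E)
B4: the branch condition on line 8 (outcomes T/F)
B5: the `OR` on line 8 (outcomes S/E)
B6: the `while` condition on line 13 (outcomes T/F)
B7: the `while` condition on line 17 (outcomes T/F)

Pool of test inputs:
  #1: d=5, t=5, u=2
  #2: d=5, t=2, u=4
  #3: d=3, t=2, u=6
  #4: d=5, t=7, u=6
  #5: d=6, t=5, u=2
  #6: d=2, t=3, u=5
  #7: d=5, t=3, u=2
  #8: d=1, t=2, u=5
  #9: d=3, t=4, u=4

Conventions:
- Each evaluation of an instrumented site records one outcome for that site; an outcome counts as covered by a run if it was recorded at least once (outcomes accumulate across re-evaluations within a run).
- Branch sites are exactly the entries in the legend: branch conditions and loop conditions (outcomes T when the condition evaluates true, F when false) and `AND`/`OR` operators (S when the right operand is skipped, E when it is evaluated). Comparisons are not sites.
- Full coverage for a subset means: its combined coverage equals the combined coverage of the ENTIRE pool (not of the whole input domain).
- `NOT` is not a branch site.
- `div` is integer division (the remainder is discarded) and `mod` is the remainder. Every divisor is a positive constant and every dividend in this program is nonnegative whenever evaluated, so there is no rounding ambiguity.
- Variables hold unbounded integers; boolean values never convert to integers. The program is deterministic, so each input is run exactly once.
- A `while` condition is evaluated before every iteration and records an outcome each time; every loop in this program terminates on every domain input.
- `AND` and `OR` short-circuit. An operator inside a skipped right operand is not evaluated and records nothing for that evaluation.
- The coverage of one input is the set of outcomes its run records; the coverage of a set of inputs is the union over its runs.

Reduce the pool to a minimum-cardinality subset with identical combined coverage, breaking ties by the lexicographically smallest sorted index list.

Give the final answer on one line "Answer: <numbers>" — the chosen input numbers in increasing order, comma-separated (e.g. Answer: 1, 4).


test 1 (d=5, t=5, u=2) fires B1->T, B6->T, B6->T, B6->T, B6->T, B6->T, B6->T, B6->T, B6->T, B6->F, B7->T, B7->T, B7->F; hits B1=T, B6=T, B6=F, B7=T, B7=F
test 2 (d=5, t=2, u=4) fires B1->T, B6->T, B6->T, B6->T, B6->T, B6->T, B6->T, B6->T, B6->T, B6->F, B7->F; hits B1=T, B6=T, B6=F, B7=F
test 3 (d=3, t=2, u=6) fires B1->T, B6->T, B6->T, B6->T, B6->T, B6->T, B6->T, B6->T, B6->F, B7->F; hits B1=T, B6=T, B6=F, B7=F
test 4 (d=5, t=7, u=6) fires B1->T, B6->T, B6->T, B6->T, B6->T, B6->T, B6->T, B6->F, B7->F; hits B1=T, B6=T, B6=F, B7=F
test 5 (d=6, t=5, u=2) fires B1->F, B3->E, B2->T, B6->T, B6->T, B6->T, B6->T, B6->T, B6->T, B6->T, B6->F, B7->T, B7->T, B7->F; hits B1=F, B2=T, B3=E, B6=T, B6=F, B7=T, B7=F
test 6 (d=2, t=3, u=5) fires B1->T, B6->T, B6->T, B6->T, B6->T, B6->T, B6->T, B6->T, B6->F, B7->F; hits B1=T, B6=T, B6=F, B7=F
test 7 (d=5, t=3, u=2) fires B1->T, B6->T, B6->T, B6->T, B6->T, B6->T, B6->T, B6->T, B6->T, B6->F, B7->T, B7->T, B7->F; hits B1=T, B6=T, B6=F, B7=T, B7=F
test 8 (d=1, t=2, u=5) fires B1->T, B6->T, B6->T, B6->T, B6->T, B6->T, B6->T, B6->T, B6->T, B6->F, B7->F; hits B1=T, B6=T, B6=F, B7=F
test 9 (d=3, t=4, u=4) fires B1->T, B6->T, B6->T, B6->T, B6->T, B6->T, B6->T, B6->T, B6->F, B7->F; hits B1=T, B6=T, B6=F, B7=F
together the pool reaches 8 outcomes: B1=T, B1=F, B2=T, B3=E, B6=T, B6=F, B7=T, B7=F
every size-1 subset falls short of the 8 outcomes (best: 7/8)
inputs {1, 5} (size 2) cover everything; no size-2 subset with a lexicographically smaller index list covers all 8
Answer: 1, 5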